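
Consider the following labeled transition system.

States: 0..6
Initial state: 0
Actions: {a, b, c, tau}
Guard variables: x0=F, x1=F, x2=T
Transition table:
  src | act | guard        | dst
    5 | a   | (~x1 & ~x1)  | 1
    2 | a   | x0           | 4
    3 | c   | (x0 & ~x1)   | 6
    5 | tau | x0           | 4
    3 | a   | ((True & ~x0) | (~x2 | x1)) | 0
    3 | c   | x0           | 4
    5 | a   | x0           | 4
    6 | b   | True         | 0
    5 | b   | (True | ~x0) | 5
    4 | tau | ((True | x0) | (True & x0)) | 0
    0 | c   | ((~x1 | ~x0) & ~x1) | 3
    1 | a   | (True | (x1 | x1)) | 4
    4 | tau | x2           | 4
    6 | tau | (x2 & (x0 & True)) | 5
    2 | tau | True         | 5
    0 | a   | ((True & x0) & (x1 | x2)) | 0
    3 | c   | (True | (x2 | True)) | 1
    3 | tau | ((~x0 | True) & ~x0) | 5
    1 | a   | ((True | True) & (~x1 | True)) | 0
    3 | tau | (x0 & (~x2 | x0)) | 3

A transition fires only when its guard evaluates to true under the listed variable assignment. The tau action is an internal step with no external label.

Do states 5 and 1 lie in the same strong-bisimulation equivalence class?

Answer: NOT BISIMILAR

Working:
Bisimulation quotient by refinement:
  round 0: {{0,1,2,3,4,5,6}}
  round 1: {{0},{1},{2,4},{3},{5},{6}}
  round 2: {{0},{1},{2},{3},{4},{5},{6}}
7 equivalence class(es) (converged in 3)
[5]={5}  [1]={1}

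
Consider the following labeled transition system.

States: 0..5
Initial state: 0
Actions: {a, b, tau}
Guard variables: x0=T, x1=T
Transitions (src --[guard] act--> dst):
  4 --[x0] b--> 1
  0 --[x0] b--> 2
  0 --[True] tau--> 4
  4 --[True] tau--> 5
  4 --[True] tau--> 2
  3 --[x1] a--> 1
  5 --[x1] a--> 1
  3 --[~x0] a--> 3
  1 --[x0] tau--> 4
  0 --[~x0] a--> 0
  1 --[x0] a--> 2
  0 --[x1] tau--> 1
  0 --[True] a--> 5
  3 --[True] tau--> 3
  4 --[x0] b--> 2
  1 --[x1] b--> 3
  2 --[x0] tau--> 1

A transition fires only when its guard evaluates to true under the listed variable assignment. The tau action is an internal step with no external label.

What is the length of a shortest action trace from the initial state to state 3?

Breadth-first toward 3:
  Layer 0: {0}
  Layer 1: {1,2,4,5}
  Layer 2: {3}
first hit 3 at d=2 via tau·b

Answer: 2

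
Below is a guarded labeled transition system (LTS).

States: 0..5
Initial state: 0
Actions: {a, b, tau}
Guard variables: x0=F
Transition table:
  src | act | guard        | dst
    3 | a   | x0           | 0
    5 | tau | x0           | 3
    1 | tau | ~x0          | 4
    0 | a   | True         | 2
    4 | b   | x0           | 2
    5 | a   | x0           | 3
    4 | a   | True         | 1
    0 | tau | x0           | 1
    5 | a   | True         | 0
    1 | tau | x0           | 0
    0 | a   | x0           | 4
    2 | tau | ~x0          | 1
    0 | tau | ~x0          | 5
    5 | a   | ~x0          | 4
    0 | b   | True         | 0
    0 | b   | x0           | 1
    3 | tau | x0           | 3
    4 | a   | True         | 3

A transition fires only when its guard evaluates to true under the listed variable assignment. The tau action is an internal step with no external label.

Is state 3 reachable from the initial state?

Guard filter leaves 9 enabled edge(s).
L0 = {0}
L1 = {2,5}  cumulative {0,2,5}
L2 = {1,4}  cumulative {0,1,2,4,5}
L3 = {3}  cumulative {0,1,2,3,4,5}
Reach set: {0,1,2,3,4,5}
Path to 3: tau·a·a

Answer: REACHABLE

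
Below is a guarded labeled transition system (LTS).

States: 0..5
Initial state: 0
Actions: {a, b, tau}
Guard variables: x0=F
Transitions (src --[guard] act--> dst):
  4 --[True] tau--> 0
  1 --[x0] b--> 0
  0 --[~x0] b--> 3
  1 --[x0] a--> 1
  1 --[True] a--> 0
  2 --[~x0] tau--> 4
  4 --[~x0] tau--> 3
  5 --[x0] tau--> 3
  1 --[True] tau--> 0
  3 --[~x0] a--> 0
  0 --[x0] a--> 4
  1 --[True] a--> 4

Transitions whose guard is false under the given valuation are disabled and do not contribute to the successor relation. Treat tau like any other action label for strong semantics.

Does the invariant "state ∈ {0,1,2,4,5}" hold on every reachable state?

Answer: INVARIANT VIOLATED at state 3

Analysis:
Safe = {0,1,2,4,5}
Reach set: {0,3}
  0: ✓
  3: VIOLATES
counterexample path to 3: b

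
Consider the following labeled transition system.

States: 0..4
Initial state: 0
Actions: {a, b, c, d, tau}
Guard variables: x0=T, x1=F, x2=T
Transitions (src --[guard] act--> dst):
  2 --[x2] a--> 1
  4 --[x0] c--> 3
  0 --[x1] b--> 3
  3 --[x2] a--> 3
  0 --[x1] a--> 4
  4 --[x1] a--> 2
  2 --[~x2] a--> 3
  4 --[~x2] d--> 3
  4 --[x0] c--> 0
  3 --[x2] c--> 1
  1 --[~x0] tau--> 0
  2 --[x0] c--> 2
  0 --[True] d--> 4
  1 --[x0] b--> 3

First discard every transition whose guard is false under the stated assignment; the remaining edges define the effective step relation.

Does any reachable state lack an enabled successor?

Answer: DEADLOCK-FREE

Working:
Reach set: {0,1,3,4}
  0: d→4  [1 out]
  1: b→3  [1 out]
  3: a→3  c→1  [2 out]
  4: c→0  c→3  [2 out]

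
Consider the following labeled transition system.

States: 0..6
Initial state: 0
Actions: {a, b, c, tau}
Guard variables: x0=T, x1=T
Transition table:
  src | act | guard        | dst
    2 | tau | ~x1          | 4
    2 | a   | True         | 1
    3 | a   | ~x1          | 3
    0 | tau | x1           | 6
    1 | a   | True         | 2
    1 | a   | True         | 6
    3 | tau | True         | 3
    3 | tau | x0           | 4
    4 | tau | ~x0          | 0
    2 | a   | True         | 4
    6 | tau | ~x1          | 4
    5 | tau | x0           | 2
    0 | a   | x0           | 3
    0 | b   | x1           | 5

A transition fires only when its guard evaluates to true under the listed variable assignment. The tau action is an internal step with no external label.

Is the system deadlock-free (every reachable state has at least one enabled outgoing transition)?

Answer: DEADLOCK at state 4

Analysis:
Reach set: {0,1,2,3,4,5,6}
  0: a→3  b→5  tau→6  [3 out]
  1: a→2  a→6  [2 out]
  2: a→1  a→4  [2 out]
  3: tau→3  tau→4  [2 out]
  4: ∅  [no exit]
  5: tau→2  [1 out]
  6: ∅  [no exit]
witness 4: a·tau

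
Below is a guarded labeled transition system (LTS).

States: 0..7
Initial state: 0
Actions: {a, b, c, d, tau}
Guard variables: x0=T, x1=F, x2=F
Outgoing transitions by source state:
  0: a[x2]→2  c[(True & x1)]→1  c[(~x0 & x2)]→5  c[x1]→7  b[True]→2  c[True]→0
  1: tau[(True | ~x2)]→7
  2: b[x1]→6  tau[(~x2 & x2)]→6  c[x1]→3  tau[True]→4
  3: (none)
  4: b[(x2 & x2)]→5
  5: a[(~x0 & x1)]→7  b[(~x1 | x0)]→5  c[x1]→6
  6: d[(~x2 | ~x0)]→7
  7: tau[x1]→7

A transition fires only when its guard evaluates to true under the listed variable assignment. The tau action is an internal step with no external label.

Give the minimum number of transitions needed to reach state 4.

Layered search for 4:
  Layer 0: {0}
  Layer 1: {2}
  Layer 2: {4}
depth(4)=2, e.g. b·tau

Answer: 2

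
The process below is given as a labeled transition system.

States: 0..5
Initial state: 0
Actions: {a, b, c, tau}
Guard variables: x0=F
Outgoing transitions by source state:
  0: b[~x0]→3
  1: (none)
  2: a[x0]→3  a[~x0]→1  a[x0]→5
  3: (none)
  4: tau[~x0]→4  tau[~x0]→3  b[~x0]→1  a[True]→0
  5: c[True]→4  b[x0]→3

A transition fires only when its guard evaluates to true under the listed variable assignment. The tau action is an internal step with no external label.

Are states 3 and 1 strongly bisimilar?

Answer: BISIMILAR

Analysis:
Bisimulation quotient by refinement:
  round 0: {{0,1,2,3,4,5}}
  round 1: {{0},{1,3},{2},{4},{5}}
5 equivalence class(es) (converged in 2)
3∈{1,3}, 1∈{1,3}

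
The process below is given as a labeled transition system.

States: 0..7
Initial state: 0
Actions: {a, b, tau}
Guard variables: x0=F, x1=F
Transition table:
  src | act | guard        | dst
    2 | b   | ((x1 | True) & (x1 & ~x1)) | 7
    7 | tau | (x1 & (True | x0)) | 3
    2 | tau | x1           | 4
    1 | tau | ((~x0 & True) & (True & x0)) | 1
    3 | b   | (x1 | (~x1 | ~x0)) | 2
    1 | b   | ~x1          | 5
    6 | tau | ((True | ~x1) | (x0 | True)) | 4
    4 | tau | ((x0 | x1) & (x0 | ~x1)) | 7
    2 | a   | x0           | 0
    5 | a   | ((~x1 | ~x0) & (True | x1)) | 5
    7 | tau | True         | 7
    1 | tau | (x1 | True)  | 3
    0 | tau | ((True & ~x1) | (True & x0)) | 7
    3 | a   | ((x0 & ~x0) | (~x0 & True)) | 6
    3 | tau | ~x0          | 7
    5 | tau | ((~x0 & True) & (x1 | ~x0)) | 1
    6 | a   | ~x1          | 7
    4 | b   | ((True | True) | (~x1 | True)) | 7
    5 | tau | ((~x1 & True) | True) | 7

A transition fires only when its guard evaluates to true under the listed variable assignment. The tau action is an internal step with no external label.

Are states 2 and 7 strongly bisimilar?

Answer: NOT BISIMILAR

Working:
Refine partition for ~:
  round 0: {{0,1,2,3,4,5,6,7}}
  round 1: {{0,7},{1},{2},{3},{4},{5,6}}
  round 2: {{0,7},{1},{2},{3},{4},{5},{6}}
stable after 3 split(s): 7 block(s)
[2]={2}  [7]={0,7}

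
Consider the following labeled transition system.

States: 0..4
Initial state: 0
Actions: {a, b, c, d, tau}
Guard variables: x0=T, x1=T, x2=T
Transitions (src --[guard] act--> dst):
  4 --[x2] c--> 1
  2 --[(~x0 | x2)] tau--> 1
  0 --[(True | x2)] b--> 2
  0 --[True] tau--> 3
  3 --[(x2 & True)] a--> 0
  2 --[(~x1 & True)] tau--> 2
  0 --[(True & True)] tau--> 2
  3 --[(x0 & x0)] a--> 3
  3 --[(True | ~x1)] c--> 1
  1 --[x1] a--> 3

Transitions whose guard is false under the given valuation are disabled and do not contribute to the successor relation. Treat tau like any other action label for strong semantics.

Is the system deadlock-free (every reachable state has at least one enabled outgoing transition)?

Answer: DEADLOCK-FREE

Working:
Reach set: {0,1,2,3}
  0: b→2  tau→2  tau→3  [3 out]
  1: a→3  [1 out]
  2: tau→1  [1 out]
  3: a→0  a→3  c→1  [3 out]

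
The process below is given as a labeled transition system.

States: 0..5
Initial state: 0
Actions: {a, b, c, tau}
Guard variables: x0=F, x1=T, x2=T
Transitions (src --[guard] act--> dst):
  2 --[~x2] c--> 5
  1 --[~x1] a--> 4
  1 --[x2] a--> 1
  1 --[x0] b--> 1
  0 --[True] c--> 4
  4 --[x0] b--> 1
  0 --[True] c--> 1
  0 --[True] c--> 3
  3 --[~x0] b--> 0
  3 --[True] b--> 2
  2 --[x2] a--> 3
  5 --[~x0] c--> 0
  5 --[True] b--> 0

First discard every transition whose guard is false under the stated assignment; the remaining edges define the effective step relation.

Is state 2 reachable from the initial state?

Answer: REACHABLE

Analysis:
9 transition(s) survive guard evaluation.
L0 = {0}
L1 = {1,3,4}  now seen {0,1,3,4}
L2 = {2}  now seen {0,1,2,3,4}
R = {0,1,2,3,4}
trace reaching 2: c·b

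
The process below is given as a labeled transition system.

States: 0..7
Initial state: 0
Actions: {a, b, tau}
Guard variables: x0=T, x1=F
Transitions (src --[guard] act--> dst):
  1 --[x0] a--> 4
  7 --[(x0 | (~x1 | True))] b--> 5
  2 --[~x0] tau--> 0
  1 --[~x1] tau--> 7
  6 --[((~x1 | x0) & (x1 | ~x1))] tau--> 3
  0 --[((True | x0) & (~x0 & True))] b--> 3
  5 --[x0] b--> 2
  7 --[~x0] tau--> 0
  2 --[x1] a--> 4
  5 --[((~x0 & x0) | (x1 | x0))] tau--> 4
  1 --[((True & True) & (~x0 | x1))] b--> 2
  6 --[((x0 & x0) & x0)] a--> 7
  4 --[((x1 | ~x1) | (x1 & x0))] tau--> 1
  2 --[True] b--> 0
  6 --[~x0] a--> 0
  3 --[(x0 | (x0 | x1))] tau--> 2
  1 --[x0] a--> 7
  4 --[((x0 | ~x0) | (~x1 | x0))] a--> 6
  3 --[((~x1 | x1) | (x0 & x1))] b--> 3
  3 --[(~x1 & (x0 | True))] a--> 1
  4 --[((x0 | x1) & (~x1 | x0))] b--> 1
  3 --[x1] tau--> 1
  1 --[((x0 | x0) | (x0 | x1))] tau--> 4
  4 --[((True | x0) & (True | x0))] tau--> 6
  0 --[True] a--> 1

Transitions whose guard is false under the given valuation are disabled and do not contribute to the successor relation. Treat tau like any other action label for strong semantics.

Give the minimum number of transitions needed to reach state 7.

BFS to 7:
  depth 0: {0}
  depth 1: {1}
  depth 2: {4,7}
first hit 7 at d=2 via a·a

Answer: 2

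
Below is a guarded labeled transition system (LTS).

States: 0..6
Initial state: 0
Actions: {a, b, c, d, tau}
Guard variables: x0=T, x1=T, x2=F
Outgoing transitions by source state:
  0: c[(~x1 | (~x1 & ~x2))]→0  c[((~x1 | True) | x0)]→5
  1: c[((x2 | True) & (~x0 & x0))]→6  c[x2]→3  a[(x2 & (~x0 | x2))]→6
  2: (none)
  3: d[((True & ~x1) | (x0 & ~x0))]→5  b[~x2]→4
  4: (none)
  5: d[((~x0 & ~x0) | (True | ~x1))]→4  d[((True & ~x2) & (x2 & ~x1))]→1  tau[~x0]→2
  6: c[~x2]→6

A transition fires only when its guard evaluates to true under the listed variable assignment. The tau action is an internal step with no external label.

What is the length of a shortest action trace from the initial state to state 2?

Answer: UNREACHABLE

Analysis:
Breadth-first toward 2:
  L0 = {0}
  L1 = {5}
  L2 = {4}
2 never appears.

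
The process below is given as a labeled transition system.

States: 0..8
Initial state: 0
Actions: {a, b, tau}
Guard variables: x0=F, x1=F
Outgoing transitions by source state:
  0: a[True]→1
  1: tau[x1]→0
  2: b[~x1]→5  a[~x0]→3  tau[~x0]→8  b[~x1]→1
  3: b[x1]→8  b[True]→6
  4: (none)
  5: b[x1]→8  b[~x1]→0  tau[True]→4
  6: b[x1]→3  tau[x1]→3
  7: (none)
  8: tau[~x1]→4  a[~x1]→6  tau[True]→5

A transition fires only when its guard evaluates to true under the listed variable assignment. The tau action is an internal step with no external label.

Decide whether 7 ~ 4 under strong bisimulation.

Refine partition for ~:
  round 0: {{0,1,2,3,4,5,6,7,8}}
  round 1: {{0},{1,4,6,7},{2},{3},{5},{8}}
stable after 2 split(s): 6 block(s)
7∈{1,4,6,7}, 4∈{1,4,6,7}

Answer: BISIMILAR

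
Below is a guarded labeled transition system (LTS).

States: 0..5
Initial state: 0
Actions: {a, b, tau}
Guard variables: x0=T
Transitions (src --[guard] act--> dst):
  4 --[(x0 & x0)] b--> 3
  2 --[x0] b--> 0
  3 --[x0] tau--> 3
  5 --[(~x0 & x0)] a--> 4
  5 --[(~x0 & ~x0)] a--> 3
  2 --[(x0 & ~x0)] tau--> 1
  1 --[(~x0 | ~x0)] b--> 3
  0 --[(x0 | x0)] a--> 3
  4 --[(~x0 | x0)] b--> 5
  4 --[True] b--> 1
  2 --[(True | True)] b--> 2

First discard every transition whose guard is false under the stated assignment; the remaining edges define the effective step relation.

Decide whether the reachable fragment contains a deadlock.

Reachable = {0,3}
  0: a→3  [deg 1]
  3: tau→3  [deg 1]

Answer: DEADLOCK-FREE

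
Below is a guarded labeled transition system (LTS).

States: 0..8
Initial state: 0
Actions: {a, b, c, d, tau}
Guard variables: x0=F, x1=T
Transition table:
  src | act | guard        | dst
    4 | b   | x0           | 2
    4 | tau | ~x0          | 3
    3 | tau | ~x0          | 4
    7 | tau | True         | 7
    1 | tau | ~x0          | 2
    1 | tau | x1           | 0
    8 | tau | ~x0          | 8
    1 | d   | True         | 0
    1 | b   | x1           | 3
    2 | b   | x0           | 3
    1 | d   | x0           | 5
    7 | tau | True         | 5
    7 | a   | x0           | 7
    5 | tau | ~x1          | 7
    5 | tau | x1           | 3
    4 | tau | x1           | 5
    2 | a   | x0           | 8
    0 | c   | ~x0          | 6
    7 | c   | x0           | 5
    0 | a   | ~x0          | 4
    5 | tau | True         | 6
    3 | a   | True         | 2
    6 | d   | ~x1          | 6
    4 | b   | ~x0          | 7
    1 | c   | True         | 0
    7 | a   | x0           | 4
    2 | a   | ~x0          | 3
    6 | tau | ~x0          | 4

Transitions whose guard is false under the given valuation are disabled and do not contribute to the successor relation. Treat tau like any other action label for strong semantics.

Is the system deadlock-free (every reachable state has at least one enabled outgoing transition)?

Answer: DEADLOCK-FREE

Trace:
Reach set: {0,2,3,4,5,6,7}
  0: a→4  c→6  [2 exit(s)]
  2: a→3  [1 exit(s)]
  3: a→2  tau→4  [2 exit(s)]
  4: b→7  tau→3  tau→5  [3 exit(s)]
  5: tau→3  tau→6  [2 exit(s)]
  6: tau→4  [1 exit(s)]
  7: tau→5  tau→7  [2 exit(s)]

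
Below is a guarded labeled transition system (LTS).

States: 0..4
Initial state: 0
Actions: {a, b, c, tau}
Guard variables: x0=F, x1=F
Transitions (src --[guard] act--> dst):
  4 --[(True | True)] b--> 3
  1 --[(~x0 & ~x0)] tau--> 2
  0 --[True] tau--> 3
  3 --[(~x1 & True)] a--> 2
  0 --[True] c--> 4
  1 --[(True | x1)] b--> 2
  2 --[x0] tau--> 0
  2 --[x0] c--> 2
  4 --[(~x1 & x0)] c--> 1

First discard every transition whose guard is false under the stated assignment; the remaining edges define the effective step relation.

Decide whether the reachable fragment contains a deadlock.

Answer: DEADLOCK at state 2

Trace:
R = {0,2,3,4}
  0: c→4  tau→3  [deg 2]
  2: ∅  [STUCK]
  3: a→2  [deg 1]
  4: b→3  [deg 1]
Path to 2: tau·a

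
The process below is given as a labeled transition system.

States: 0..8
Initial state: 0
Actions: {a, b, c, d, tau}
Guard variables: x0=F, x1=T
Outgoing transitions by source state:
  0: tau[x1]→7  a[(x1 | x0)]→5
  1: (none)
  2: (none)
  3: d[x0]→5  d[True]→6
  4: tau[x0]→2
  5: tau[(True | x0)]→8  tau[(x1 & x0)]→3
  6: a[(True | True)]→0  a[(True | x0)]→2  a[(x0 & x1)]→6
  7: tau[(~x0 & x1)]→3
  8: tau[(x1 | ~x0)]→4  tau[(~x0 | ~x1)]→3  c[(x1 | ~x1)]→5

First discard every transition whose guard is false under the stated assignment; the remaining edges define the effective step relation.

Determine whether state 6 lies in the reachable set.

Answer: REACHABLE

Trace:
10 transition(s) survive guard evaluation.
depth 0: {0}
depth 1: {5,7}  total {0,5,7}
depth 2: {3,8}  total {0,3,5,7,8}
depth 3: {4,6}  total {0,3,4,5,6,7,8}
depth 4: {2}  total {0,2,3,4,5,6,7,8}
Reach set: {0,2,3,4,5,6,7,8}
trace reaching 6: tau·tau·d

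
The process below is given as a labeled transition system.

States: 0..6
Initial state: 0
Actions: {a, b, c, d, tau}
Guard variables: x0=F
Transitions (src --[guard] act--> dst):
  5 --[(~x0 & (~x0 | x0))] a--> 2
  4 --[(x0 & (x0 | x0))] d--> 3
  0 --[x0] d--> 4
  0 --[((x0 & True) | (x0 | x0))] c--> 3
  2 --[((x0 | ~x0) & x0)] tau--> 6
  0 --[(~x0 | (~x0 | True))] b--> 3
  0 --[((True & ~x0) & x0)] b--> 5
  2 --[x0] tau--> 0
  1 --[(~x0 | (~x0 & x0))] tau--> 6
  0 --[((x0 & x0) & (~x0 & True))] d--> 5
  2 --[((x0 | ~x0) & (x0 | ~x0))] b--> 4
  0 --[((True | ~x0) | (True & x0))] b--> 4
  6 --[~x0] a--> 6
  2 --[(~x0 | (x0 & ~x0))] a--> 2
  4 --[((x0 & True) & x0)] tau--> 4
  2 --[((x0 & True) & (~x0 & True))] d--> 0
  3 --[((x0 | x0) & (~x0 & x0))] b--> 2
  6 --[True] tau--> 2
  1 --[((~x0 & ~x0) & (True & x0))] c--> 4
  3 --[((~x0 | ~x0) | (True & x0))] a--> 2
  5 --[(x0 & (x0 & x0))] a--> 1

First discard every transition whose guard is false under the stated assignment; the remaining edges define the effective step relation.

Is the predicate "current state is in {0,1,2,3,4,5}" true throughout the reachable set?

Answer: INVARIANT HOLDS

Trace:
Inv-set: {0,1,2,3,4,5}
R = {0,2,3,4}
  0: safe
  2: safe
  3: safe
  4: safe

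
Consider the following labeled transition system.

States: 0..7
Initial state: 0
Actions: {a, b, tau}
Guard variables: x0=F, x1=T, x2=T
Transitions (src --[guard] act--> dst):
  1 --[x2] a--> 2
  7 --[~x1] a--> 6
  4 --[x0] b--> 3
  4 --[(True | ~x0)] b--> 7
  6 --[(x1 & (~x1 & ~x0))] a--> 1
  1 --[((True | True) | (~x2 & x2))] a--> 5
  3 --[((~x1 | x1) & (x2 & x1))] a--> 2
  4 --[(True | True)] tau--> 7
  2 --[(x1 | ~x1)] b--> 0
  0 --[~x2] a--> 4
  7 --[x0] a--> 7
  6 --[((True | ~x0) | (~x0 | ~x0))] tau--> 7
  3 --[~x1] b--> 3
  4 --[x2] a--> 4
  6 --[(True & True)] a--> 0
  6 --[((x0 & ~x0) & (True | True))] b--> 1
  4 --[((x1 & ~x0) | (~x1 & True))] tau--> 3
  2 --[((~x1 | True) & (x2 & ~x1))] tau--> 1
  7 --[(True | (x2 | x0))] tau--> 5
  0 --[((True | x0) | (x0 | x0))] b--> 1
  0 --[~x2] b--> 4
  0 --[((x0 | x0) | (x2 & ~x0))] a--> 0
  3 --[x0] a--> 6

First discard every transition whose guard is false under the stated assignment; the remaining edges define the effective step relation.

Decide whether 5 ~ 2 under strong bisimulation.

Answer: NOT BISIMILAR

Analysis:
Compute ~ classes (split until stable):
  P[0] = {{0,1,2,3,4,5,6,7}}
  P[1] = {{0},{1,3},{2},{4},{5},{6},{7}}
  P[2] = {{0},{1},{2},{3},{4},{5},{6},{7}}
stable after 3 split(s): 8 block(s)
class of 5: {5}; class of 2: {2}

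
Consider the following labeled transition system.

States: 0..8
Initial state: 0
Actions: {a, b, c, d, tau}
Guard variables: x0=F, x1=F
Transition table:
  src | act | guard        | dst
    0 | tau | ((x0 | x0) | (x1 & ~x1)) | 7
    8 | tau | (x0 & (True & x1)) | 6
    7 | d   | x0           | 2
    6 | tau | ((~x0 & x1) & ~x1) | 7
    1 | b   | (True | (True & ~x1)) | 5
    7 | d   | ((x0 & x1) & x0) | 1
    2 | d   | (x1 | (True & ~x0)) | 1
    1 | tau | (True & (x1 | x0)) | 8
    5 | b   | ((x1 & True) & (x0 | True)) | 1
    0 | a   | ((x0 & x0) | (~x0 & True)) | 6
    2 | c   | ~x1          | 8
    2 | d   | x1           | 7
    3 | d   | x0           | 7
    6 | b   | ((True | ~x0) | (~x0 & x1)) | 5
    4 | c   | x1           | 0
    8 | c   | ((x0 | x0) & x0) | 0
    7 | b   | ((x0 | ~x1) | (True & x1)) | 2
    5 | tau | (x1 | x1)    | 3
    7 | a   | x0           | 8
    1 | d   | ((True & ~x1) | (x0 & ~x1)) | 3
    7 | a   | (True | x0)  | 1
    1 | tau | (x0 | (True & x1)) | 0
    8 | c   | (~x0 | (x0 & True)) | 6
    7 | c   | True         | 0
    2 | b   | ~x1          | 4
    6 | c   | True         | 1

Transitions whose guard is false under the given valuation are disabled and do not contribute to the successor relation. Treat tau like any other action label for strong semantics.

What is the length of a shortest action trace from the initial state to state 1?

Answer: 2

Trace:
Breadth-first toward 1:
  depth 0: {0}
  depth 1: {6}
  depth 2: {1,5}
first hit 1 at d=2 via a·c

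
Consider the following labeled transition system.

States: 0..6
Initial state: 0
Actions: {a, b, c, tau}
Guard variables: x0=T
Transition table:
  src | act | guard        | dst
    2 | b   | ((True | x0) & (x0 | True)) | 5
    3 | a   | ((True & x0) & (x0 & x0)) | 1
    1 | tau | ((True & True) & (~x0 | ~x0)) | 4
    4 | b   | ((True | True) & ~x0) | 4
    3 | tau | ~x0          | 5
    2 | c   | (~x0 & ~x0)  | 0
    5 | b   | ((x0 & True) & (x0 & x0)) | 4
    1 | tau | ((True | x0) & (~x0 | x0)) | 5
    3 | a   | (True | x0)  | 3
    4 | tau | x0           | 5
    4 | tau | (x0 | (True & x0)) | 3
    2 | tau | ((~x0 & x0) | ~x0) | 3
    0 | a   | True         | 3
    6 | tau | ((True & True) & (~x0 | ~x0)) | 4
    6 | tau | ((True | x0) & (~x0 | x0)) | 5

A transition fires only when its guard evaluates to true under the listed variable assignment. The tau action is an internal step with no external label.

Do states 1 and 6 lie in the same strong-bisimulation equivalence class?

Bisimulation quotient by refinement:
  π0 = {{0,1,2,3,4,5,6}}
  π1 = {{0,3},{1,4,6},{2,5}}
  π2 = {{0},{1,6},{2},{3},{4},{5}}
Fixed point at round 3; 6 class(es).
class of 1: {1,6}; class of 6: {1,6}

Answer: BISIMILAR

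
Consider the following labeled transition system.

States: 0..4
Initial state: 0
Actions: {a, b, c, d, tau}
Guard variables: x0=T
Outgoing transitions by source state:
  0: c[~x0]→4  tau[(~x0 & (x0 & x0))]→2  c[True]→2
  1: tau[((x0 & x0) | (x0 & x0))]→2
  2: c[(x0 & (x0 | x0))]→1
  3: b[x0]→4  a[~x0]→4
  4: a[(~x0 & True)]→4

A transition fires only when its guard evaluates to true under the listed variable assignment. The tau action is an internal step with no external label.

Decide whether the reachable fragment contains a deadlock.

Reach set: {0,1,2}
  0: c→2  [deg 1]
  1: tau→2  [deg 1]
  2: c→1  [deg 1]

Answer: DEADLOCK-FREE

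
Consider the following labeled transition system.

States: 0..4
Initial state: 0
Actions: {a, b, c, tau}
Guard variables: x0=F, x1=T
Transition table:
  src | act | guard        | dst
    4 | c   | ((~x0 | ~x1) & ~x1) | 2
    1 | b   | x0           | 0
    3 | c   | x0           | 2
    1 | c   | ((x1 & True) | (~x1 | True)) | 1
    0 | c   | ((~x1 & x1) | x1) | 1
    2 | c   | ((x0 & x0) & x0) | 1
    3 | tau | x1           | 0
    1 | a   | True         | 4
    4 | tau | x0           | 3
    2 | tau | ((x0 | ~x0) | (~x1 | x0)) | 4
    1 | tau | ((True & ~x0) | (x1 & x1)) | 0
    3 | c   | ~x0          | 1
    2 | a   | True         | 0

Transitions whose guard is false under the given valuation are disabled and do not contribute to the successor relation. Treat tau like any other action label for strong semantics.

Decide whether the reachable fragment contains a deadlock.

Answer: DEADLOCK at state 4

Analysis:
Reach set: {0,1,4}
  0: c→1  [1 out]
  1: a→4  c→1  tau→0  [3 out]
  4: ∅  [STUCK]
Path to 4: c·a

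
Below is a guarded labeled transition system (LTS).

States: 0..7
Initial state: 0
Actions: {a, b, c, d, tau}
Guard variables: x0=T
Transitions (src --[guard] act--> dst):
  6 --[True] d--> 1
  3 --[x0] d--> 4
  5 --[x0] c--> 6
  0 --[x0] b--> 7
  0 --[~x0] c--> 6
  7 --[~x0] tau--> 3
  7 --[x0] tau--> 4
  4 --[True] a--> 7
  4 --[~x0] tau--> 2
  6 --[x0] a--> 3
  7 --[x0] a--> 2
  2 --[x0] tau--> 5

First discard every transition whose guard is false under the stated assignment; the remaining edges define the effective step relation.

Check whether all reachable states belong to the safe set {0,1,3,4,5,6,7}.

Allowed set {0,1,3,4,5,6,7}
Reachable = {0,1,2,3,4,5,6,7}
  0: ✓
  1: ✓
  2: ✗ unsafe
  3: ✓
  4: ✓
  5: ✓
  6: ✓
  7: ✓
reach 2 via b·a — violates

Answer: INVARIANT VIOLATED at state 2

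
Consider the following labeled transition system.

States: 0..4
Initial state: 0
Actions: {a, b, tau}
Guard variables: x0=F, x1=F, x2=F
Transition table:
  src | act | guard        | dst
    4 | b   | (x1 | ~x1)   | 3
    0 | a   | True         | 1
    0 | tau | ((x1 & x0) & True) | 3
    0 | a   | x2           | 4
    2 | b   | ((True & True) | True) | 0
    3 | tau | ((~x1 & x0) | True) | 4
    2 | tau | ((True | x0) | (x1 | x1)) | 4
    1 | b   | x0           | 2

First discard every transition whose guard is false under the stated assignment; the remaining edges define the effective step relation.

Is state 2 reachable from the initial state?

Guard filter leaves 5 enabled edge(s).
depth 0: {0}
depth 1: {1}  total {0,1}
R = {0,1}

Answer: UNREACHABLE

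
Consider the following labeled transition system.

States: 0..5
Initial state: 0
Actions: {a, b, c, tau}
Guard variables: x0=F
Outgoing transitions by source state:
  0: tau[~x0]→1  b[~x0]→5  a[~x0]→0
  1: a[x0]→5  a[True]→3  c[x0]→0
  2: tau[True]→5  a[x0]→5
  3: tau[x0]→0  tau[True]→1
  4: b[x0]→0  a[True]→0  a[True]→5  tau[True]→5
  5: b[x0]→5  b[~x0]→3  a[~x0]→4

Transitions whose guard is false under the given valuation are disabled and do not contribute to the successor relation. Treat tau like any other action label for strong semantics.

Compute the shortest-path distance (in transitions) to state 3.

Answer: 2

Trace:
Breadth-first toward 3:
  L0 = {0}
  L1 = {1,5}
  L2 = {3,4}
depth(3)=2, e.g. b·b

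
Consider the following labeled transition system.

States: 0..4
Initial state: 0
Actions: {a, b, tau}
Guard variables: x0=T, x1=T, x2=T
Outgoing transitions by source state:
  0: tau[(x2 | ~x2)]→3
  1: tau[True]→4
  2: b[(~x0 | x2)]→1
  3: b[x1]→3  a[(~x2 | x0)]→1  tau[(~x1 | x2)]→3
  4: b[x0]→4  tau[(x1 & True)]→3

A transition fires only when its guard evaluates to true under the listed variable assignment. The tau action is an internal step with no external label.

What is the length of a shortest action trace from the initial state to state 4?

Breadth-first toward 4:
  Layer 0: {0}
  Layer 1: {3}
  Layer 2: {1}
  Layer 3: {4}
first hit 4 at d=3 via tau·a·tau

Answer: 3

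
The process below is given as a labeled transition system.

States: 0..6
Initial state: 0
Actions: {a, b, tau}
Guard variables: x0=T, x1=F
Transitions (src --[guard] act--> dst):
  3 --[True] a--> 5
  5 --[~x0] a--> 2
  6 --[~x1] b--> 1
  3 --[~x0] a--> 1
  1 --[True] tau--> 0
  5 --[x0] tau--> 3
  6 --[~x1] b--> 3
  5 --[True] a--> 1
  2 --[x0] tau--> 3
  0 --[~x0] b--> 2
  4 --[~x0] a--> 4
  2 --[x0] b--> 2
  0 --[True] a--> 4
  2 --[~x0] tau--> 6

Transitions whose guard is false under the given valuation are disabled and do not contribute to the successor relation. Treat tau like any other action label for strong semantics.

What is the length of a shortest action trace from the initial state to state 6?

Breadth-first toward 6:
  Layer 0: {0}
  Layer 1: {4}
6 never appears.

Answer: UNREACHABLE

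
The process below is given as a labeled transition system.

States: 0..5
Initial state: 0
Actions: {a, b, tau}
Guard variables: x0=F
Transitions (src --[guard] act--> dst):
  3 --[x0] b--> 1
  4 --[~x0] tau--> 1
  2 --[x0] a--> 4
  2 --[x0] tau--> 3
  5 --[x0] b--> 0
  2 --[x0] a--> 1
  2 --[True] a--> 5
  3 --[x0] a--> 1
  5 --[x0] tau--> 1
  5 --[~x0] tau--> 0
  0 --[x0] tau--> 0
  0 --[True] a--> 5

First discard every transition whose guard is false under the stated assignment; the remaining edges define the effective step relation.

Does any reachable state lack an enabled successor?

Reach set: {0,5}
  0: a→5  [1 exit(s)]
  5: tau→0  [1 exit(s)]

Answer: DEADLOCK-FREE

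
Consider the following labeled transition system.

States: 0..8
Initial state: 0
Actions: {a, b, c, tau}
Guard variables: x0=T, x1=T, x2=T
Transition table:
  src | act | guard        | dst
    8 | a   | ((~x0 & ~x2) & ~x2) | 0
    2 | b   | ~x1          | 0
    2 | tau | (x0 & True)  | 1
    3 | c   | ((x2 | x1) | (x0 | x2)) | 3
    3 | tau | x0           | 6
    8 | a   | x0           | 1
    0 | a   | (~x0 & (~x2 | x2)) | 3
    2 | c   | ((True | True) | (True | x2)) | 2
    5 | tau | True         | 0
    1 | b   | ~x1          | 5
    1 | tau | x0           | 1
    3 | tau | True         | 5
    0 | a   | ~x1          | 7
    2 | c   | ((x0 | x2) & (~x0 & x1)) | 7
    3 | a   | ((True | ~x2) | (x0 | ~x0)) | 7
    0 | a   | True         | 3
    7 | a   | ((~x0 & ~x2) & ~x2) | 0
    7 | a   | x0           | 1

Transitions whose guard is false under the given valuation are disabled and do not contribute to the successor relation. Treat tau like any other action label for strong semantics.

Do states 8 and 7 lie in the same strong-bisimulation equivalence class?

Bisimulation quotient by refinement:
  P[0] = {{0,1,2,3,4,5,6,7,8}}
  P[1] = {{0,7,8},{1,5},{2},{3},{4,6}}
  P[2] = {{0},{1},{2},{3},{4,6},{5},{7,8}}
stable after 3 split(s): 7 block(s)
class of 8: {7,8}; class of 7: {7,8}

Answer: BISIMILAR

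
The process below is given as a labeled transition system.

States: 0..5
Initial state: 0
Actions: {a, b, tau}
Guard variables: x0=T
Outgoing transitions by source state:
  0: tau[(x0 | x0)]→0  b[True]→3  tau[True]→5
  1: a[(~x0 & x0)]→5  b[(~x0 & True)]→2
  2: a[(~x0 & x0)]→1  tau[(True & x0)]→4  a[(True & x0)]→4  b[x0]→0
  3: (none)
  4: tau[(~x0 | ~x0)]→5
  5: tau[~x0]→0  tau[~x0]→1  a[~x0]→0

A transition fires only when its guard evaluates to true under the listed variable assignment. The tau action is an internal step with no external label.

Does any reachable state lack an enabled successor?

Answer: DEADLOCK at state 3

Analysis:
R = {0,3,5}
  0: b→3  tau→0  tau→5  [deg 3]
  3: ∅  [no exit]
  5: ∅  [no exit]
witness 3: b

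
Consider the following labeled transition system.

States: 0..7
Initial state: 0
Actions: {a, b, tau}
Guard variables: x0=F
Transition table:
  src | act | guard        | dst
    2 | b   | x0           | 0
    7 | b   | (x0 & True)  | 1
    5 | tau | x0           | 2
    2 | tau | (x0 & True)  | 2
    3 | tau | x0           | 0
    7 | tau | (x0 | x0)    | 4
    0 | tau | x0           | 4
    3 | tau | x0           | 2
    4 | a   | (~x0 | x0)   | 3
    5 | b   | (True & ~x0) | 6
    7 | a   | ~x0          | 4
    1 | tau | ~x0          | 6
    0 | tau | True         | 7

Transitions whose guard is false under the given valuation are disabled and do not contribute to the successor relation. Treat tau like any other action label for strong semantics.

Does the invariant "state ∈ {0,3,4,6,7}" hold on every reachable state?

Inv-set: {0,3,4,6,7}
Reach set: {0,3,4,7}
  0: ✓
  3: ✓
  4: ✓
  7: ✓

Answer: INVARIANT HOLDS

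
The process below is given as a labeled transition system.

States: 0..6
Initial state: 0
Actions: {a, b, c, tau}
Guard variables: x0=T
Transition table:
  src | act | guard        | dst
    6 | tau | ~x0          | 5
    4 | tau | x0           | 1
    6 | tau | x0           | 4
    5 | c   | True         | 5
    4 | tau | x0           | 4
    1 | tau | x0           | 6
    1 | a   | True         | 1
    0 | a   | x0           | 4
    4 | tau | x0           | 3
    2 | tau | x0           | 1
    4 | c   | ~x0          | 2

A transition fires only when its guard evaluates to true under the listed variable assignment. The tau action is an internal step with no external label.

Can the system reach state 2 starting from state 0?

After dropping false guards: 9 live edges.
L0 = {0}
L1 = {4}  cumulative {0,4}
L2 = {1,3}  cumulative {0,1,3,4}
L3 = {6}  cumulative {0,1,3,4,6}
Reachable = {0,1,3,4,6}

Answer: UNREACHABLE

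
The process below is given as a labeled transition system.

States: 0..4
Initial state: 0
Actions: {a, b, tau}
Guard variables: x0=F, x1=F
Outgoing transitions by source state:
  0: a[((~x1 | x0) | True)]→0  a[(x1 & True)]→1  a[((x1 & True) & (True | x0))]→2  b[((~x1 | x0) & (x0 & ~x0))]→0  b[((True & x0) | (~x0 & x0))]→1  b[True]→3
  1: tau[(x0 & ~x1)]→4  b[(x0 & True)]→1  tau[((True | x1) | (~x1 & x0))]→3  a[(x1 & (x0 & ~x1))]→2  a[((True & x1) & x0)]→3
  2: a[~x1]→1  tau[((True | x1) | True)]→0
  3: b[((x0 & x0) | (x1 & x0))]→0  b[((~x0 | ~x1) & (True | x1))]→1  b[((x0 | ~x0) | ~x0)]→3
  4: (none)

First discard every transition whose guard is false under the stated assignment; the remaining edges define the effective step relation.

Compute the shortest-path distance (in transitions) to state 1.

Breadth-first toward 1:
  Layer 0: {0}
  Layer 1: {3}
  Layer 2: {1}
first hit 1 at d=2 via b·b

Answer: 2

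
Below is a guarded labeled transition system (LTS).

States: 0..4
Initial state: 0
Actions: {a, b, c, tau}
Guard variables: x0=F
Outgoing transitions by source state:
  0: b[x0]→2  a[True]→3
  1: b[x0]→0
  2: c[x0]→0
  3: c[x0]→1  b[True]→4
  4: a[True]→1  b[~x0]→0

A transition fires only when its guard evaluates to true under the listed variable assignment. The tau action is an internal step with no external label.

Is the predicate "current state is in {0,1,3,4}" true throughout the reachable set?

Answer: INVARIANT HOLDS

Trace:
Allowed set {0,1,3,4}
Reach set: {0,1,3,4}
  0: ✓
  1: ✓
  3: ✓
  4: ✓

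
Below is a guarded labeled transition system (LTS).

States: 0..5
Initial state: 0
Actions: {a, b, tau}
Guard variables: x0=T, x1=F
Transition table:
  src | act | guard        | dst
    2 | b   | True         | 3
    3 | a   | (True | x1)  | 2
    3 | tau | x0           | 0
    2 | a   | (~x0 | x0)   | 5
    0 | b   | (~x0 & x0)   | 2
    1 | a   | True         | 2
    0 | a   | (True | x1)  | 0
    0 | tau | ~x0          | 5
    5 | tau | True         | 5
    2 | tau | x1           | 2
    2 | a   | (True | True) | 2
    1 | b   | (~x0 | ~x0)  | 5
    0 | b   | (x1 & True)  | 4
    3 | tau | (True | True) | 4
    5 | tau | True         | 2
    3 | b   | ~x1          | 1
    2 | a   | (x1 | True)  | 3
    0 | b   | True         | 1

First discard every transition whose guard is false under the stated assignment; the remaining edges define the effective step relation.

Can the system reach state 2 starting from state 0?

Guard filter leaves 13 enabled edge(s).
depth 0: {0}
depth 1: {1}  cumulative {0,1}
depth 2: {2}  cumulative {0,1,2}
depth 3: {3,5}  cumulative {0,1,2,3,5}
depth 4: {4}  cumulative {0,1,2,3,4,5}
Reachable = {0,1,2,3,4,5}
witness 2: b·a

Answer: REACHABLE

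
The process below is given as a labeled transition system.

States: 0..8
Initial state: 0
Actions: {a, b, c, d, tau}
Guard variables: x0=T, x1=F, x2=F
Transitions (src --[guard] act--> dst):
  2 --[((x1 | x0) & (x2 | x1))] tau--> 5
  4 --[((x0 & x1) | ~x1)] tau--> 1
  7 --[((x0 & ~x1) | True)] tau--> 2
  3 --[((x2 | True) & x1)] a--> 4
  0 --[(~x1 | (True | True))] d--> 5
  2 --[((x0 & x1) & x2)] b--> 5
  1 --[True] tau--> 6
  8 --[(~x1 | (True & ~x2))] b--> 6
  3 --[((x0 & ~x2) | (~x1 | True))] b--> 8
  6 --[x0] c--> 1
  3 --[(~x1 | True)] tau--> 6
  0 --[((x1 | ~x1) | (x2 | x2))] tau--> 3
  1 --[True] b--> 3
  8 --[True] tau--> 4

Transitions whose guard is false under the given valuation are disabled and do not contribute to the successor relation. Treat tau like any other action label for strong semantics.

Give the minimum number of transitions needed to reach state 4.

Layered search for 4:
  L0 = {0}
  L1 = {3,5}
  L2 = {6,8}
  L3 = {1,4}
depth(4)=3, e.g. tau·b·tau

Answer: 3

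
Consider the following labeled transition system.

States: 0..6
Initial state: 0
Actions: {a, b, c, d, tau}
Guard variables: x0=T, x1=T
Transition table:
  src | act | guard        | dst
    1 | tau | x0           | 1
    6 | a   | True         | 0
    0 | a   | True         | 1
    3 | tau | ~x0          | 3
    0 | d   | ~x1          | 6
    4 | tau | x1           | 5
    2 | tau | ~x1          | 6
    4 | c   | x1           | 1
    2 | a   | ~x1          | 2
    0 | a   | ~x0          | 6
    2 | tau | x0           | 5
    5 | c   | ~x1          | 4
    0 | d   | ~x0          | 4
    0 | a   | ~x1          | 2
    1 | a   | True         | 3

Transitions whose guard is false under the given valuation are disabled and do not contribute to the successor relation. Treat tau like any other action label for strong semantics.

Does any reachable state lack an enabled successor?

Answer: DEADLOCK at state 3

Analysis:
R = {0,1,3}
  0: a→1  [1 out]
  1: a→3  tau→1  [2 out]
  3: ∅  [no exit]
trace reaching 3: a·a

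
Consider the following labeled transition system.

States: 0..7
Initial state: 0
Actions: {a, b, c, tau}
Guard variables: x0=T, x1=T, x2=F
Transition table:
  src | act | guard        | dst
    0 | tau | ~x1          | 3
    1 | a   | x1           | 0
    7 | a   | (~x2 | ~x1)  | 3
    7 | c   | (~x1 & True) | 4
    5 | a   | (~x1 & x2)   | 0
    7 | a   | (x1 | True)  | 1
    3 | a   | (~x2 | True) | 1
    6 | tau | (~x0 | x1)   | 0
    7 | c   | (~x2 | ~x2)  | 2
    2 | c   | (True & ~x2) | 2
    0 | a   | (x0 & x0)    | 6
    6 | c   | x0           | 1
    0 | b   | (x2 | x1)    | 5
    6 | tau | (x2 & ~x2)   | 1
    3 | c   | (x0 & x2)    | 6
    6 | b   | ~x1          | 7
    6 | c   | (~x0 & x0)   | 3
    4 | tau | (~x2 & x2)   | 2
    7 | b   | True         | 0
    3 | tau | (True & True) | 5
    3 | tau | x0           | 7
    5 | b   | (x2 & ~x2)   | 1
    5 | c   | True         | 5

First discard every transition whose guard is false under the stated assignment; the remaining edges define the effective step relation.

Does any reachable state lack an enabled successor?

R = {0,1,5,6}
  0: a→6  b→5  [2 exit(s)]
  1: a→0  [1 exit(s)]
  5: c→5  [1 exit(s)]
  6: c→1  tau→0  [2 exit(s)]

Answer: DEADLOCK-FREE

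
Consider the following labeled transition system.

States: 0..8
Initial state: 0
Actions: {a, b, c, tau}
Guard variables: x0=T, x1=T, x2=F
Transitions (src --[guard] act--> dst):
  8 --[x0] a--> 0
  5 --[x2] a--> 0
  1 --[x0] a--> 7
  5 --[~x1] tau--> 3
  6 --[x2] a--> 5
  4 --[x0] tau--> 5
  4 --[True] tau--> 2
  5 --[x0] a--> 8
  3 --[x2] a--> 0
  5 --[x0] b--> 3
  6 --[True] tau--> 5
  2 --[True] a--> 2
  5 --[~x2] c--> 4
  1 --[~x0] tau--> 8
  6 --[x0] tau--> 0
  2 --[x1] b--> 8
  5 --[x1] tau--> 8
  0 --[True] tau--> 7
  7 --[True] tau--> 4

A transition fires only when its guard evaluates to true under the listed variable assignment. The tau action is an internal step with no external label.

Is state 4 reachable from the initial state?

Answer: REACHABLE

Analysis:
14 transition(s) survive guard evaluation.
Layer 0: {0}
Layer 1: {7}  cumulative {0,7}
Layer 2: {4}  cumulative {0,4,7}
Layer 3: {2,5}  cumulative {0,2,4,5,7}
Layer 4: {3,8}  cumulative {0,2,3,4,5,7,8}
R = {0,2,3,4,5,7,8}
Path to 4: tau·tau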